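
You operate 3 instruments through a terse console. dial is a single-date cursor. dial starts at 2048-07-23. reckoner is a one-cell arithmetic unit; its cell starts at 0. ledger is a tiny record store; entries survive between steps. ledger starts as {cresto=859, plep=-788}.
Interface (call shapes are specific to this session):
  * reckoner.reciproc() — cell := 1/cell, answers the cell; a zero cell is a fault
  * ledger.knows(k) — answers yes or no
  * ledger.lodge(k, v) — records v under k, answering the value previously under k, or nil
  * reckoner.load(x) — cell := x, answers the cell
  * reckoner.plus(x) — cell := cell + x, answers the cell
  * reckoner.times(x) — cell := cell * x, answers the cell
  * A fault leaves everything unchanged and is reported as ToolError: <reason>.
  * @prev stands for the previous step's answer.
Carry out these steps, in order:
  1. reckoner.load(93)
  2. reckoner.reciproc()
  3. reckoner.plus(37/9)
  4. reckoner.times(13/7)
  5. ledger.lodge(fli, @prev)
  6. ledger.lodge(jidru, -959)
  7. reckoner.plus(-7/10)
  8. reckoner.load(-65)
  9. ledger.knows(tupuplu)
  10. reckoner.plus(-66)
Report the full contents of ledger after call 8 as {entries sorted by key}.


Answer: {cresto=859, fli=14950/1953, jidru=-959, plep=-788}

Derivation:
% reckoner.load x='93'
= 93
% reckoner.reciproc
= 1/93
% reckoner.plus x='37/9'
= 1150/279
% reckoner.times x='13/7'
= 14950/1953
% ledger.lodge k='fli' v='@prev'
= nil
% ledger.lodge k='jidru' v='-959'
= nil
% reckoner.plus x='-7/10'
= 135829/19530
% reckoner.load x='-65'
= -65
% ledger.knows k='tupuplu'
= no
% reckoner.plus x='-66'
= -131


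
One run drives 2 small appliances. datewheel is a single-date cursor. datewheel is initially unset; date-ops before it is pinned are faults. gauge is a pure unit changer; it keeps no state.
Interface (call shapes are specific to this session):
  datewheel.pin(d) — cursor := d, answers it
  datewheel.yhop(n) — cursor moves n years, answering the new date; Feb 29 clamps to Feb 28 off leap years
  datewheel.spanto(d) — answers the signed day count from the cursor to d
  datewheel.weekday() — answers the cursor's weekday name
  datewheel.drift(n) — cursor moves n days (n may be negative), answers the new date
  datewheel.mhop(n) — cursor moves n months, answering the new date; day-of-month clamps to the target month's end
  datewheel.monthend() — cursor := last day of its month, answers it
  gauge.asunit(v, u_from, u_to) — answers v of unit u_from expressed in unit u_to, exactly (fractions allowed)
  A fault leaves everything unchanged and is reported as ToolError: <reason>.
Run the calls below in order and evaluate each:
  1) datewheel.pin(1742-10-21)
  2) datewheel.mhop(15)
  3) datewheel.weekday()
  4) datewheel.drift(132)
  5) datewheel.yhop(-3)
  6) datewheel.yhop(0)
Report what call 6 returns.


I run datewheel.pin on d→1742-10-21, — result: 1742-10-21.
Next I call datewheel.mhop on n→15, yielding 1744-01-21.
I invoke datewheel.weekday, and see Tuesday.
Invoking datewheel.drift on n→132: 1744-06-01.
Using datewheel.yhop on n→-3, and see 1741-06-01.
Calling datewheel.yhop on n→0, and observe 1741-06-01.

Answer: 1741-06-01


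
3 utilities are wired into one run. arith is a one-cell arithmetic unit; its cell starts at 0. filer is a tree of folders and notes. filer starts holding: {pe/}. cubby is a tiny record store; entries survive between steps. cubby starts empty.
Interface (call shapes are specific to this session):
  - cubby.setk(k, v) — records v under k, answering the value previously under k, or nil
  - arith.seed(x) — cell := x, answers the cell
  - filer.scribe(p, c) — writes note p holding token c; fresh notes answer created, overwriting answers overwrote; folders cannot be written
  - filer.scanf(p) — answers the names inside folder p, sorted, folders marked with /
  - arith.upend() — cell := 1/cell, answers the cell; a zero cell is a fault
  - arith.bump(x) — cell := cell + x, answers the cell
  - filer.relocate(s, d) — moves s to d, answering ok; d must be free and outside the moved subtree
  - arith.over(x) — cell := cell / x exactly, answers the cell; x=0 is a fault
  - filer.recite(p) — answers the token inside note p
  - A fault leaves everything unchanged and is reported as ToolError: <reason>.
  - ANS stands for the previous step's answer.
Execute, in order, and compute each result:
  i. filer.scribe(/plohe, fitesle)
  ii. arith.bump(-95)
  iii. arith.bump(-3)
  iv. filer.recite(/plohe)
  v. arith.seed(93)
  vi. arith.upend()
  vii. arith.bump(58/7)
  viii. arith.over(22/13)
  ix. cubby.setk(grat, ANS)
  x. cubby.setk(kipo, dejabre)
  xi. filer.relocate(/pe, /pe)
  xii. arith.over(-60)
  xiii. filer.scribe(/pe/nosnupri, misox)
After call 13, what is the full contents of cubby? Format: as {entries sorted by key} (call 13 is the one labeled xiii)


> scribe p=/plohe c=fitesle
= created
> bump x=-95
= -95
> bump x=-3
= -98
> recite p=/plohe
= fitesle
> seed x=93
= 93
> upend
= 1/93
> bump x=58/7
= 5401/651
> over x=22/13
= 6383/1302
> setk k=grat v=ANS
= nil
> setk k=kipo v=dejabre
= nil
> relocate s=/pe d=/pe
= ToolError: exists
> over x=-60
= -6383/78120
> scribe p=/pe/nosnupri c=misox
= created

Answer: {grat=6383/1302, kipo=dejabre}


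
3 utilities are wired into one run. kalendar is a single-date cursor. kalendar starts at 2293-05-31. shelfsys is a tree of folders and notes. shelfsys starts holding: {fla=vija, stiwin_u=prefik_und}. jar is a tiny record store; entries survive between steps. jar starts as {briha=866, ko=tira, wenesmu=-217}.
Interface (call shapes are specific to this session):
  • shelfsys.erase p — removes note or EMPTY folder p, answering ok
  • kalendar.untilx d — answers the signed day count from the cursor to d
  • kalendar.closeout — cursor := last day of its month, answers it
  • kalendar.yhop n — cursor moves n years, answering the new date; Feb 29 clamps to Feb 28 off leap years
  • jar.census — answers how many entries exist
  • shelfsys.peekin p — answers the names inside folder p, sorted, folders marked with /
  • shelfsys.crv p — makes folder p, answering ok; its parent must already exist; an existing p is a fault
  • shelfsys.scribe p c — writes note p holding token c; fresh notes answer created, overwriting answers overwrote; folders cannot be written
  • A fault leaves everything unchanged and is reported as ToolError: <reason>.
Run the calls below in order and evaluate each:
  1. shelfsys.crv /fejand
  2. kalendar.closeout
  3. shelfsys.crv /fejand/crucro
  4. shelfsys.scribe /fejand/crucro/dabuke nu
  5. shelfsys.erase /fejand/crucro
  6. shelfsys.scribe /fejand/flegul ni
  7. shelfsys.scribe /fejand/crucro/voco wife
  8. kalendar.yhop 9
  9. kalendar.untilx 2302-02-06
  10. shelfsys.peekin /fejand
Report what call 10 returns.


Answer: [crucro/, flegul]

Derivation:
→ crv(p: /fejand)
← ok
→ closeout()
← 2293-05-31
→ crv(p: /fejand/crucro)
← ok
→ scribe(p: /fejand/crucro/dabuke, c: nu)
← created
→ erase(p: /fejand/crucro)
← ToolError: not empty
→ scribe(p: /fejand/flegul, c: ni)
← created
→ scribe(p: /fejand/crucro/voco, c: wife)
← created
→ yhop(n: 9)
← 2302-05-31
→ untilx(d: 2302-02-06)
← -114
→ peekin(p: /fejand)
← [crucro/, flegul]


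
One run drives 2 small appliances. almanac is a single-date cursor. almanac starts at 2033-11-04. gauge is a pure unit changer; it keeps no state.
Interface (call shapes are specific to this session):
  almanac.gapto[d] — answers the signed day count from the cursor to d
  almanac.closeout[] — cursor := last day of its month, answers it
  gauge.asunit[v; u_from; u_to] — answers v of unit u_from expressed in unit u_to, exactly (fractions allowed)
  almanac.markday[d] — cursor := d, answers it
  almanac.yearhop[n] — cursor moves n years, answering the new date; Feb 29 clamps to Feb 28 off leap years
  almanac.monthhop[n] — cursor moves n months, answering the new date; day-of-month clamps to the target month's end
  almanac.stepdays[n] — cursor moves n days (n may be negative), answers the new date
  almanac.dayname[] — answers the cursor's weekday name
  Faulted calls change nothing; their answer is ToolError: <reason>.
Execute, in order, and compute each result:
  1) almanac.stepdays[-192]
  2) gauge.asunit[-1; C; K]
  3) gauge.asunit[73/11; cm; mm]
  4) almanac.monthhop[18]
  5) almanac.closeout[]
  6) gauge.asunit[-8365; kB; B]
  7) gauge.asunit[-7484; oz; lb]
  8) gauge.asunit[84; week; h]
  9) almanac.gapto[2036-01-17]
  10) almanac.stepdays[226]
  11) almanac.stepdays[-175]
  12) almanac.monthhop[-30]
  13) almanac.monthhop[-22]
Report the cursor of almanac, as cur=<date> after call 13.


→ almanac.stepdays(n=-192)
← 2033-04-26
→ gauge.asunit(v=-1, u_from=C, u_to=K)
← 5443/20
→ gauge.asunit(v=73/11, u_from=cm, u_to=mm)
← 730/11
→ almanac.monthhop(n=18)
← 2034-10-26
→ almanac.closeout()
← 2034-10-31
→ gauge.asunit(v=-8365, u_from=kB, u_to=B)
← -8365000
→ gauge.asunit(v=-7484, u_from=oz, u_to=lb)
← -1871/4
→ gauge.asunit(v=84, u_from=week, u_to=h)
← 14112
→ almanac.gapto(d=2036-01-17)
← 443
→ almanac.stepdays(n=226)
← 2035-06-14
→ almanac.stepdays(n=-175)
← 2034-12-21
→ almanac.monthhop(n=-30)
← 2032-06-21
→ almanac.monthhop(n=-22)
← 2030-08-21

Answer: cur=2030-08-21


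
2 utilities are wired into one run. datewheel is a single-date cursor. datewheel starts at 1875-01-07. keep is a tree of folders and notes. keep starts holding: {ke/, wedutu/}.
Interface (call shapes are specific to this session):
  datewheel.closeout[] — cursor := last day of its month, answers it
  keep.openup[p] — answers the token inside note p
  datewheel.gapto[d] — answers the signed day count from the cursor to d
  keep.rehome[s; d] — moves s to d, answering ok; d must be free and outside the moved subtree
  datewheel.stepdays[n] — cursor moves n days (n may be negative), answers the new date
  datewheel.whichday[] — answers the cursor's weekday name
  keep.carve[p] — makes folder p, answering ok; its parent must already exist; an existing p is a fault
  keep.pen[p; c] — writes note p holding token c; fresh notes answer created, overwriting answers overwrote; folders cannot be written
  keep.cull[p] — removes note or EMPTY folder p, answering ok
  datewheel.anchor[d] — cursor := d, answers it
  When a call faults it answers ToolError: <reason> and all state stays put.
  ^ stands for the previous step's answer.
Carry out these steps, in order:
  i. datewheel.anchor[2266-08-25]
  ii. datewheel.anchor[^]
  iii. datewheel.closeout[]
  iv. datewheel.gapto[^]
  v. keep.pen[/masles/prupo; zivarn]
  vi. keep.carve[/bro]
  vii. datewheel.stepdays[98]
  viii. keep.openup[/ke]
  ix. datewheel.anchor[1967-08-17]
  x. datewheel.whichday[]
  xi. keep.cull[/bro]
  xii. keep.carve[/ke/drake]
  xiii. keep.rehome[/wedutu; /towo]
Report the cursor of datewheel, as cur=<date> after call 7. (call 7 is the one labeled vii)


# datewheel.anchor(d: 2266-08-25) : 2266-08-25
# datewheel.anchor(d: ^) : 2266-08-25
# datewheel.closeout() : 2266-08-31
# datewheel.gapto(d: ^) : 0
# keep.pen(p: /masles/prupo, c: zivarn) : ToolError: no parent
# keep.carve(p: /bro) : ok
# datewheel.stepdays(n: 98) : 2266-12-07
# keep.openup(p: /ke) : ToolError: is a directory
# datewheel.anchor(d: 1967-08-17) : 1967-08-17
# datewheel.whichday() : Thursday
# keep.cull(p: /bro) : ok
# keep.carve(p: /ke/drake) : ok
# keep.rehome(s: /wedutu, d: /towo) : ok

Answer: cur=2266-12-07


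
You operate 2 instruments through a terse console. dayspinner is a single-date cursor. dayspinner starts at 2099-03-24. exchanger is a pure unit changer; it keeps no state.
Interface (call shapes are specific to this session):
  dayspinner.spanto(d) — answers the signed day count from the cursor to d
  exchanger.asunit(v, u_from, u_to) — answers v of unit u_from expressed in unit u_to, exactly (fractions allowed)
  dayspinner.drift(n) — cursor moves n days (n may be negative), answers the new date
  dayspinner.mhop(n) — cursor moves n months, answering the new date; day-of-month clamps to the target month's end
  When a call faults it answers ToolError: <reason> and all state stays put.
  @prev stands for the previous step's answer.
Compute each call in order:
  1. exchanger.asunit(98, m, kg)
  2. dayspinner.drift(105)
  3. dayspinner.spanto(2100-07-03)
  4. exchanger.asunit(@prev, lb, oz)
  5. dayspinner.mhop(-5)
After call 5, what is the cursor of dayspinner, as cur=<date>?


Answer: cur=2099-02-07

Derivation:
Now I run exchanger.asunit(98, m, kg), → ToolError: incompatible units.
Calling dayspinner.drift(105), and see 2099-07-07.
I invoke dayspinner.spanto(2100-07-03), which returns 361.
Next I call exchanger.asunit(@prev, lb, oz), → 5776.
I try dayspinner.mhop(-5), yielding 2099-02-07.


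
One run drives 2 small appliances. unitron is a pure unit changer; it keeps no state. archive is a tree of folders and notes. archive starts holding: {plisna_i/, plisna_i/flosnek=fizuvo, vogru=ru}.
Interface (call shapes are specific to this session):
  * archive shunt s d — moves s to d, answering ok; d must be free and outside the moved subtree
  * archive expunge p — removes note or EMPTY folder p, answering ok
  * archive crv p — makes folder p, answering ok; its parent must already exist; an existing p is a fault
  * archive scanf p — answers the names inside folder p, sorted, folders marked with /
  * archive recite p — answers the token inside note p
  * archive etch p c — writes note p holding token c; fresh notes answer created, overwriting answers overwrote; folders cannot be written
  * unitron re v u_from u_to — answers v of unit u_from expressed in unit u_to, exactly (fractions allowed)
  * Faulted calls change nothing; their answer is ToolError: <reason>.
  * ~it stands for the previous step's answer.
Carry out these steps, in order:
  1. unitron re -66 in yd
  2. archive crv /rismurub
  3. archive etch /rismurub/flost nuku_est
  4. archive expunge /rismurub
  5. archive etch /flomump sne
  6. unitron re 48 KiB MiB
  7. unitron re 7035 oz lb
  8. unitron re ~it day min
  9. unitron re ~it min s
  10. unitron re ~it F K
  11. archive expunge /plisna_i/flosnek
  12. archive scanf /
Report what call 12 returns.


;; 1. unitron re(v: -66, u_from: in, u_to: yd) ~> -11/6
;; 2. archive crv(p: /rismurub) ~> ok
;; 3. archive etch(p: /rismurub/flost, c: nuku_est) ~> created
;; 4. archive expunge(p: /rismurub) ~> ToolError: not empty
;; 5. archive etch(p: /flomump, c: sne) ~> created
;; 6. unitron re(v: 48, u_from: KiB, u_to: MiB) ~> 3/64
;; 7. unitron re(v: 7035, u_from: oz, u_to: lb) ~> 7035/16
;; 8. unitron re(v: ~it, u_from: day, u_to: min) ~> 633150
;; 9. unitron re(v: ~it, u_from: min, u_to: s) ~> 37989000
;; 10. unitron re(v: ~it, u_from: F, u_to: K) ~> 3798945967/180
;; 11. archive expunge(p: /plisna_i/flosnek) ~> ok
;; 12. archive scanf(p: /) ~> [flomump, plisna_i/, rismurub/, vogru]

Answer: [flomump, plisna_i/, rismurub/, vogru]


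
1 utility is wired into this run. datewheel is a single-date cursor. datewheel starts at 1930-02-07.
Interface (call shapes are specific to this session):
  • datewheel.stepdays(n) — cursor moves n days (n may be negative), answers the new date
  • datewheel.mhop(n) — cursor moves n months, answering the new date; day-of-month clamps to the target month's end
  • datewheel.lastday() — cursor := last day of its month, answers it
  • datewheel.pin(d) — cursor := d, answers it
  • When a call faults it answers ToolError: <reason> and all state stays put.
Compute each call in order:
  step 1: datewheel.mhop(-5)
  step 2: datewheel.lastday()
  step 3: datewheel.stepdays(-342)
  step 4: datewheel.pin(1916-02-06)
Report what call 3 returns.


→ datewheel.mhop(n='-5')
← 1929-09-07
→ datewheel.lastday()
← 1929-09-30
→ datewheel.stepdays(n='-342')
← 1928-10-23
→ datewheel.pin(d='1916-02-06')
← 1916-02-06

Answer: 1928-10-23


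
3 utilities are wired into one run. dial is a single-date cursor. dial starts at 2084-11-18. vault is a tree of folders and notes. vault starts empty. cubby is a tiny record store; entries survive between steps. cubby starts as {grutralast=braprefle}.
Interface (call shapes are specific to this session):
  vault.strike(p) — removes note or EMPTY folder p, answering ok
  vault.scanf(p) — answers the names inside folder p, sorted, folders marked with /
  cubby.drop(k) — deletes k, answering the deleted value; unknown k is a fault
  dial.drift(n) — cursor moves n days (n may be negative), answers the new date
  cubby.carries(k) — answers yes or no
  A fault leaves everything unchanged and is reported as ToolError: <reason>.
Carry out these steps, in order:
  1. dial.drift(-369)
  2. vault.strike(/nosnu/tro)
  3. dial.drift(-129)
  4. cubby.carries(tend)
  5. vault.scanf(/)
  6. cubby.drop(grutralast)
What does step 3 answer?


Answer: 2083-07-09

Derivation:
> dial.drift n: -369
= 2083-11-15
> vault.strike p: /nosnu/tro
= ToolError: not found
> dial.drift n: -129
= 2083-07-09
> cubby.carries k: tend
= no
> vault.scanf p: /
= []
> cubby.drop k: grutralast
= braprefle


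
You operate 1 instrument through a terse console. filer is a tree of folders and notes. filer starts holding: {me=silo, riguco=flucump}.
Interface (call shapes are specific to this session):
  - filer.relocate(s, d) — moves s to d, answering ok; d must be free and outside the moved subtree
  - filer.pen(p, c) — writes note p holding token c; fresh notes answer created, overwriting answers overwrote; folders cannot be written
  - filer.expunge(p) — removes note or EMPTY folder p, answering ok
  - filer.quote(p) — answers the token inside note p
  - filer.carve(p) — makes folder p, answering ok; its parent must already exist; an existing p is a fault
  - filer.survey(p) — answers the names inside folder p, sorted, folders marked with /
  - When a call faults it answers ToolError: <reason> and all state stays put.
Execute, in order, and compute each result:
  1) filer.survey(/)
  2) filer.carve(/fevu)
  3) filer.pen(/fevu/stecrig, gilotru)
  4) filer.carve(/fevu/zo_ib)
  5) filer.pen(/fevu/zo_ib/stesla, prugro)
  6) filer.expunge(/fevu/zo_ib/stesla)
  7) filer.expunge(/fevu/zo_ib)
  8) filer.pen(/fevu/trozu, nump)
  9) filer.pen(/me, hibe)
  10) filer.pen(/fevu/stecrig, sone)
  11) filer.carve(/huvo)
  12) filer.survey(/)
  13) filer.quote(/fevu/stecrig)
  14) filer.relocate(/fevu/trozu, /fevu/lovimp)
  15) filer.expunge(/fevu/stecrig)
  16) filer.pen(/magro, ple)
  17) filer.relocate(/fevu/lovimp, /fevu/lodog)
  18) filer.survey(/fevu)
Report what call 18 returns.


Answer: [lodog]

Derivation:
-- filer.survey(p='/') => [me, riguco]
-- filer.carve(p='/fevu') => ok
-- filer.pen(p='/fevu/stecrig', c='gilotru') => created
-- filer.carve(p='/fevu/zo_ib') => ok
-- filer.pen(p='/fevu/zo_ib/stesla', c='prugro') => created
-- filer.expunge(p='/fevu/zo_ib/stesla') => ok
-- filer.expunge(p='/fevu/zo_ib') => ok
-- filer.pen(p='/fevu/trozu', c='nump') => created
-- filer.pen(p='/me', c='hibe') => overwrote
-- filer.pen(p='/fevu/stecrig', c='sone') => overwrote
-- filer.carve(p='/huvo') => ok
-- filer.survey(p='/') => [fevu/, huvo/, me, riguco]
-- filer.quote(p='/fevu/stecrig') => sone
-- filer.relocate(s='/fevu/trozu', d='/fevu/lovimp') => ok
-- filer.expunge(p='/fevu/stecrig') => ok
-- filer.pen(p='/magro', c='ple') => created
-- filer.relocate(s='/fevu/lovimp', d='/fevu/lodog') => ok
-- filer.survey(p='/fevu') => [lodog]


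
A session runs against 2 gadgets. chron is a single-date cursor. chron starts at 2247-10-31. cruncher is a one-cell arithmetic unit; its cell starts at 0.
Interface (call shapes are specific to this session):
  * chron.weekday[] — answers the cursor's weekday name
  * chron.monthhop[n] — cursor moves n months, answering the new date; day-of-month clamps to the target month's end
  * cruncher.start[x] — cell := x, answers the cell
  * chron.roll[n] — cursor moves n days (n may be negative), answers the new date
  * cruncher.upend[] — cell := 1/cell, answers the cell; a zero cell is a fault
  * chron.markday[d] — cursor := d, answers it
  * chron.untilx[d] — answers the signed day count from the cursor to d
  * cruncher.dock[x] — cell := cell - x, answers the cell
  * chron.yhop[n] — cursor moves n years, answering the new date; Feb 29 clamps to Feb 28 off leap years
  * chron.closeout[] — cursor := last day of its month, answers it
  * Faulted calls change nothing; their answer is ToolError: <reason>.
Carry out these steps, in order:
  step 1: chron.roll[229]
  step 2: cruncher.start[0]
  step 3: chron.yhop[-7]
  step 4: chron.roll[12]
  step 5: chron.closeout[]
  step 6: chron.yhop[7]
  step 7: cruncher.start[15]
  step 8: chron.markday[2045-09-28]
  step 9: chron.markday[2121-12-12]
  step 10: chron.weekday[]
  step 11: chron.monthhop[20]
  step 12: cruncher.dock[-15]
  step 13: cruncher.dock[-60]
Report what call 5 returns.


CALL chron.roll[n: 229]
RET  2248-06-16
CALL cruncher.start[x: 0]
RET  0
CALL chron.yhop[n: -7]
RET  2241-06-16
CALL chron.roll[n: 12]
RET  2241-06-28
CALL chron.closeout[]
RET  2241-06-30
CALL chron.yhop[n: 7]
RET  2248-06-30
CALL cruncher.start[x: 15]
RET  15
CALL chron.markday[d: 2045-09-28]
RET  2045-09-28
CALL chron.markday[d: 2121-12-12]
RET  2121-12-12
CALL chron.weekday[]
RET  Friday
CALL chron.monthhop[n: 20]
RET  2123-08-12
CALL cruncher.dock[x: -15]
RET  30
CALL cruncher.dock[x: -60]
RET  90

Answer: 2241-06-30


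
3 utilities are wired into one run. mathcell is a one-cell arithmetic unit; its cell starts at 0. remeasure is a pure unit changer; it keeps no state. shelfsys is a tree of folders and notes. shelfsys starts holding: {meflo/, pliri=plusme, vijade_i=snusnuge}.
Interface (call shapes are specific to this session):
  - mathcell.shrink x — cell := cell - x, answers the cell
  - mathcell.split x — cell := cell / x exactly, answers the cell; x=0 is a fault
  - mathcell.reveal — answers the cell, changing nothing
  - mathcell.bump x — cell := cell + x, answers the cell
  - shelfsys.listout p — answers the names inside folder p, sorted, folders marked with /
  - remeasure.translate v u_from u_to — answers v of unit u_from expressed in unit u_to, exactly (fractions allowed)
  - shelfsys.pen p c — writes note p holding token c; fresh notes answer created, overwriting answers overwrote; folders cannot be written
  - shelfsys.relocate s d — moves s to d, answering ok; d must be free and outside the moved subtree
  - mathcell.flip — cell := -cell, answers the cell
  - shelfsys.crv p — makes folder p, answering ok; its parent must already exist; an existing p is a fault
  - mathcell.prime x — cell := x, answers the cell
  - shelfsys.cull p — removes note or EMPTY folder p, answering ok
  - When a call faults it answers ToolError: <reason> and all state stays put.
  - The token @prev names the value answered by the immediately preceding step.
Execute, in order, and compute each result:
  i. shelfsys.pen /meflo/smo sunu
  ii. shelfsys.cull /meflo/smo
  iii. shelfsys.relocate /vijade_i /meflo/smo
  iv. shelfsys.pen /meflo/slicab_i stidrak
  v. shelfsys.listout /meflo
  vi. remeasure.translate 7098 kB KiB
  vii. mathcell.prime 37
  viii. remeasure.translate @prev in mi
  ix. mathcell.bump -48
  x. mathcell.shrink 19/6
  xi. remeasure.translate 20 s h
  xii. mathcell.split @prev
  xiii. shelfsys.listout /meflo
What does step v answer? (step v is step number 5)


$ pen p='/meflo/smo' c='sunu'
  created
$ cull p='/meflo/smo'
  ok
$ relocate s='/vijade_i' d='/meflo/smo'
  ok
$ pen p='/meflo/slicab_i' c='stidrak'
  created
$ listout p='/meflo'
  [slicab_i, smo]
$ translate v='7098' u_from='kB' u_to='KiB'
  443625/64
$ prime x='37'
  37
$ translate v='@prev' u_from='in' u_to='mi'
  37/63360
$ bump x='-48'
  -11
$ shrink x='19/6'
  -85/6
$ translate v='20' u_from='s' u_to='h'
  1/180
$ split x='@prev'
  -2550
$ listout p='/meflo'
  [slicab_i, smo]

Answer: [slicab_i, smo]


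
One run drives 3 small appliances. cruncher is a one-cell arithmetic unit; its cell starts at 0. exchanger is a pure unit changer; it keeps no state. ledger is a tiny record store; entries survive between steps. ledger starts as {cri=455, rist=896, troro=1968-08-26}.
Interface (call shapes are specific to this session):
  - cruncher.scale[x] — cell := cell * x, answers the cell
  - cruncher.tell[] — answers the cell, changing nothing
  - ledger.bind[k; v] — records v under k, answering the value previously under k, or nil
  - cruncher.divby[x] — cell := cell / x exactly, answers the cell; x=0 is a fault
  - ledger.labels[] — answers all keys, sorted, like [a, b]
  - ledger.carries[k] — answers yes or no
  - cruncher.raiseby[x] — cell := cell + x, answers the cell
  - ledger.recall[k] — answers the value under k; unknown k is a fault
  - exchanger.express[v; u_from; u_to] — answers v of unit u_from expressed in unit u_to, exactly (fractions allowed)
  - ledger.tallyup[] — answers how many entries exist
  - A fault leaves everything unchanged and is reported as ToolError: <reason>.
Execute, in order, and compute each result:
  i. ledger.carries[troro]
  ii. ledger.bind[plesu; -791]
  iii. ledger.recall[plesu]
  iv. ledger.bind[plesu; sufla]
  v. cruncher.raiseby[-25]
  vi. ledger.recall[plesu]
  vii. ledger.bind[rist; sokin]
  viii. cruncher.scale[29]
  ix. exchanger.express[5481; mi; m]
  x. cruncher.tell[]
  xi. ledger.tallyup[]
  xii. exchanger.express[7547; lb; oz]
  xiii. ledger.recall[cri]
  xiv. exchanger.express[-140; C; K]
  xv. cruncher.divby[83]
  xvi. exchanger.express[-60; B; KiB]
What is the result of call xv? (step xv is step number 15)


Answer: -725/83

Derivation:
>> ledger.carries(k: troro)
<< yes
>> ledger.bind(k: plesu, v: -791)
<< nil
>> ledger.recall(k: plesu)
<< -791
>> ledger.bind(k: plesu, v: sufla)
<< -791
>> cruncher.raiseby(x: -25)
<< -25
>> ledger.recall(k: plesu)
<< sufla
>> ledger.bind(k: rist, v: sokin)
<< 896
>> cruncher.scale(x: 29)
<< -725
>> exchanger.express(v: 5481, u_from: mi, u_to: m)
<< 1102601808/125
>> cruncher.tell()
<< -725
>> ledger.tallyup()
<< 4
>> exchanger.express(v: 7547, u_from: lb, u_to: oz)
<< 120752
>> ledger.recall(k: cri)
<< 455
>> exchanger.express(v: -140, u_from: C, u_to: K)
<< 2663/20
>> cruncher.divby(x: 83)
<< -725/83
>> exchanger.express(v: -60, u_from: B, u_to: KiB)
<< -15/256


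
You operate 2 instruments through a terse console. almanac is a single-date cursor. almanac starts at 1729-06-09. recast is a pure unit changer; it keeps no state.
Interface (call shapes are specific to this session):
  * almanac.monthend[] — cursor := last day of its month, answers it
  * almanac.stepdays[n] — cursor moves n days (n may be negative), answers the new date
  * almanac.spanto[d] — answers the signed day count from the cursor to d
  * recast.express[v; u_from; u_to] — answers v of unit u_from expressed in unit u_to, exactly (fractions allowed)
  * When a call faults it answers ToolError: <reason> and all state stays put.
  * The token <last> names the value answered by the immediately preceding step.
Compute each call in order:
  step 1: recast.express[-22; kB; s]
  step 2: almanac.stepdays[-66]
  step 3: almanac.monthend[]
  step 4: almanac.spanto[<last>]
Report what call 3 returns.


Answer: 1729-04-30

Derivation:
~$ express v: -22 u_from: kB u_to: s
  ToolError: incompatible units
~$ stepdays n: -66
  1729-04-04
~$ monthend
  1729-04-30
~$ spanto d: <last>
  0


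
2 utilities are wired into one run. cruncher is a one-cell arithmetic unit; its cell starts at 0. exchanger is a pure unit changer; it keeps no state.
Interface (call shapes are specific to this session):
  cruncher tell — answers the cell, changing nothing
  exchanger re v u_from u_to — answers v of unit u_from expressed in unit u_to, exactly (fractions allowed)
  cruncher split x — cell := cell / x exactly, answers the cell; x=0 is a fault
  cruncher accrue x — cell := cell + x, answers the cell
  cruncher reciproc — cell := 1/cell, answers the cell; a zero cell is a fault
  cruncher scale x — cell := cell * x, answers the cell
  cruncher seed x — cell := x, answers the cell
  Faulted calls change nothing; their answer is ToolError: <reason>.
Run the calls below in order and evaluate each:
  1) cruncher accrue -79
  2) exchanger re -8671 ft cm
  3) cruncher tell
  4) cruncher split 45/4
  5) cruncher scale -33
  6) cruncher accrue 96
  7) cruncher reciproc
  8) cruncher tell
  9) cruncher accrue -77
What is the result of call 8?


>>> cruncher accrue x→-79
= -79
>>> exchanger re v→-8671 u_from→ft u_to→cm
= -6607302/25
>>> cruncher tell
= -79
>>> cruncher split x→45/4
= -316/45
>>> cruncher scale x→-33
= 3476/15
>>> cruncher accrue x→96
= 4916/15
>>> cruncher reciproc
= 15/4916
>>> cruncher tell
= 15/4916
>>> cruncher accrue x→-77
= -378517/4916

Answer: 15/4916


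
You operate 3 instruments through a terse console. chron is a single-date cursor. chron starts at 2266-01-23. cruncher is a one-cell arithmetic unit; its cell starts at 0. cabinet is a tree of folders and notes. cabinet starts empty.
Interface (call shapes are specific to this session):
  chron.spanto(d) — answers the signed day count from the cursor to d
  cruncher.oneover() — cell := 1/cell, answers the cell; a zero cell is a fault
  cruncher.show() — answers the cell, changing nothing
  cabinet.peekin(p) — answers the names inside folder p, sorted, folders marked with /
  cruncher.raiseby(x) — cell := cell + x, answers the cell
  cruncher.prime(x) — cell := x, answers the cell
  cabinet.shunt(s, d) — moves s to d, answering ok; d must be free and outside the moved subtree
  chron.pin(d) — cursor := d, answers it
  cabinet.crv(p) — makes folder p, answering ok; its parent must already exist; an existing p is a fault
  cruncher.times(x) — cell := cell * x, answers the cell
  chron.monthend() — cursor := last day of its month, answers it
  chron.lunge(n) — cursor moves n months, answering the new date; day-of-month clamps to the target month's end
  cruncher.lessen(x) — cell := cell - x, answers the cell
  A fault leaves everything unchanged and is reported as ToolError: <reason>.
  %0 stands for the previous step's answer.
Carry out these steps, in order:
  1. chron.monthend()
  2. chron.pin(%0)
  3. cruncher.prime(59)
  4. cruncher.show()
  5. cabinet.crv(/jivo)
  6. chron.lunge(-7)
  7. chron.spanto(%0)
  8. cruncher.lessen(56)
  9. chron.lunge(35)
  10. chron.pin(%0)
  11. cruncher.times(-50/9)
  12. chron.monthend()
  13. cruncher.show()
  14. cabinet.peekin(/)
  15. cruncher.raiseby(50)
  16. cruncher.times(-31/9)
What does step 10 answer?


Do: chron.monthend[]
See: 2266-01-31
Do: chron.pin[d→%0]
See: 2266-01-31
Do: cruncher.prime[x→59]
See: 59
Do: cruncher.show[]
See: 59
Do: cabinet.crv[p→/jivo]
See: ok
Do: chron.lunge[n→-7]
See: 2265-06-30
Do: chron.spanto[d→%0]
See: 0
Do: cruncher.lessen[x→56]
See: 3
Do: chron.lunge[n→35]
See: 2268-05-30
Do: chron.pin[d→%0]
See: 2268-05-30
Do: cruncher.times[x→-50/9]
See: -50/3
Do: chron.monthend[]
See: 2268-05-31
Do: cruncher.show[]
See: -50/3
Do: cabinet.peekin[p→/]
See: [jivo/]
Do: cruncher.raiseby[x→50]
See: 100/3
Do: cruncher.times[x→-31/9]
See: -3100/27

Answer: 2268-05-30


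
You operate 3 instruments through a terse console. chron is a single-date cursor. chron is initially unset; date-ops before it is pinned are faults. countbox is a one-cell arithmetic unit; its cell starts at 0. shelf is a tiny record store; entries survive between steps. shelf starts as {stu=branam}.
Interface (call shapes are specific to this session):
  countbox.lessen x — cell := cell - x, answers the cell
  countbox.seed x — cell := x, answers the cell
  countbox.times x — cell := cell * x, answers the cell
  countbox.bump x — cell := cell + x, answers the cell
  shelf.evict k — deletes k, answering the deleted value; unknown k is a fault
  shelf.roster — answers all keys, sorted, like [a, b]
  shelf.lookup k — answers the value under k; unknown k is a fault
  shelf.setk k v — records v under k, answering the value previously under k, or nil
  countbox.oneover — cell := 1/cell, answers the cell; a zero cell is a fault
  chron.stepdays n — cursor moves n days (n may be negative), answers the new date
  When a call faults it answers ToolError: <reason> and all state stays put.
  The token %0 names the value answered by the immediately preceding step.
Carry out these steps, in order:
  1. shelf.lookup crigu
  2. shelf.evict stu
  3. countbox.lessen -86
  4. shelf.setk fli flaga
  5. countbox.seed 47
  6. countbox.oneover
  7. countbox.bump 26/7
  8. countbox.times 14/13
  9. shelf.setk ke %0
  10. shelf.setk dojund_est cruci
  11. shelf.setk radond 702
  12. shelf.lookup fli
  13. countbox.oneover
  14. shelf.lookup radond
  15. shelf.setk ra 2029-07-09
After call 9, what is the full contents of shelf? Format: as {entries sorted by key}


Answer: {fli=flaga, ke=2458/611}

Derivation:
% shelf.lookup k→crigu
:: ToolError: no such key crigu
% shelf.evict k→stu
:: branam
% countbox.lessen x→-86
:: 86
% shelf.setk k→fli v→flaga
:: nil
% countbox.seed x→47
:: 47
% countbox.oneover
:: 1/47
% countbox.bump x→26/7
:: 1229/329
% countbox.times x→14/13
:: 2458/611
% shelf.setk k→ke v→%0
:: nil
% shelf.setk k→dojund_est v→cruci
:: nil
% shelf.setk k→radond v→702
:: nil
% shelf.lookup k→fli
:: flaga
% countbox.oneover
:: 611/2458
% shelf.lookup k→radond
:: 702
% shelf.setk k→ra v→2029-07-09
:: nil


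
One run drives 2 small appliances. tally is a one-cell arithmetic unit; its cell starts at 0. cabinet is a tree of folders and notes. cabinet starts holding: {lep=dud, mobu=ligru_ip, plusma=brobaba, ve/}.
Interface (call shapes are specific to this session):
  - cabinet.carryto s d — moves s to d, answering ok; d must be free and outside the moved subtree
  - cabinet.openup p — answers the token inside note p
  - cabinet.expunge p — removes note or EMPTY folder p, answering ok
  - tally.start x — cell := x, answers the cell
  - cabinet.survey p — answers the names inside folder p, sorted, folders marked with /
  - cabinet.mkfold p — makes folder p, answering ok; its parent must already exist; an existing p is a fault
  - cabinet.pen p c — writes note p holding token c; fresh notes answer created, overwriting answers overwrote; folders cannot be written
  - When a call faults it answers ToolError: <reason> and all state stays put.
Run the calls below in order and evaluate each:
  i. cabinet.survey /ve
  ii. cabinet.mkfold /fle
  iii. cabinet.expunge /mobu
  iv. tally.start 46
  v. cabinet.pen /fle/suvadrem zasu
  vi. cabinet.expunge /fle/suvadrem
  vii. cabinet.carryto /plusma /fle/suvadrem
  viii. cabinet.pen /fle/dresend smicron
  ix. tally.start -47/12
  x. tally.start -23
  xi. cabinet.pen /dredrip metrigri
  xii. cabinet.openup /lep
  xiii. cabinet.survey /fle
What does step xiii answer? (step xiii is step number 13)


Answer: [dresend, suvadrem]

Derivation:
# survey(/ve) : []
# mkfold(/fle) : ok
# expunge(/mobu) : ok
# start(46) : 46
# pen(/fle/suvadrem, zasu) : created
# expunge(/fle/suvadrem) : ok
# carryto(/plusma, /fle/suvadrem) : ok
# pen(/fle/dresend, smicron) : created
# start(-47/12) : -47/12
# start(-23) : -23
# pen(/dredrip, metrigri) : created
# openup(/lep) : dud
# survey(/fle) : [dresend, suvadrem]


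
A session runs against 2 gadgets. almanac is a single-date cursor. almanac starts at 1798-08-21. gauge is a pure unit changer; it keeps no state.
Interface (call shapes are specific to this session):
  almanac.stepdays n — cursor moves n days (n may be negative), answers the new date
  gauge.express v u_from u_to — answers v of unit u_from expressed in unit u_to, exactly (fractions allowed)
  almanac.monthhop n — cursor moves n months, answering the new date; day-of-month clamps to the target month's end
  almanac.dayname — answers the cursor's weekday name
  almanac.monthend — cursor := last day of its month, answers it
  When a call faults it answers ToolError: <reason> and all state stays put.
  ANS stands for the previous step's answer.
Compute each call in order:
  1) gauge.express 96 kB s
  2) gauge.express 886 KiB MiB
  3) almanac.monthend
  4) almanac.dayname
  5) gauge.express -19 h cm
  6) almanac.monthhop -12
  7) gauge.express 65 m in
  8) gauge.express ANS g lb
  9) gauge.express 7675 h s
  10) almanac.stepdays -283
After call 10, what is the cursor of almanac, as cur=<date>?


CALL express[v: 96; u_from: kB; u_to: s]
RET  ToolError: incompatible units
CALL express[v: 886; u_from: KiB; u_to: MiB]
RET  443/512
CALL monthend[]
RET  1798-08-31
CALL dayname[]
RET  Friday
CALL express[v: -19; u_from: h; u_to: cm]
RET  ToolError: incompatible units
CALL monthhop[n: -12]
RET  1797-08-31
CALL express[v: 65; u_from: m; u_to: in]
RET  325000/127
CALL express[v: ANS; u_from: g; u_to: lb]
RET  32500000000/5760623099
CALL express[v: 7675; u_from: h; u_to: s]
RET  27630000
CALL stepdays[n: -283]
RET  1796-11-21

Answer: cur=1796-11-21


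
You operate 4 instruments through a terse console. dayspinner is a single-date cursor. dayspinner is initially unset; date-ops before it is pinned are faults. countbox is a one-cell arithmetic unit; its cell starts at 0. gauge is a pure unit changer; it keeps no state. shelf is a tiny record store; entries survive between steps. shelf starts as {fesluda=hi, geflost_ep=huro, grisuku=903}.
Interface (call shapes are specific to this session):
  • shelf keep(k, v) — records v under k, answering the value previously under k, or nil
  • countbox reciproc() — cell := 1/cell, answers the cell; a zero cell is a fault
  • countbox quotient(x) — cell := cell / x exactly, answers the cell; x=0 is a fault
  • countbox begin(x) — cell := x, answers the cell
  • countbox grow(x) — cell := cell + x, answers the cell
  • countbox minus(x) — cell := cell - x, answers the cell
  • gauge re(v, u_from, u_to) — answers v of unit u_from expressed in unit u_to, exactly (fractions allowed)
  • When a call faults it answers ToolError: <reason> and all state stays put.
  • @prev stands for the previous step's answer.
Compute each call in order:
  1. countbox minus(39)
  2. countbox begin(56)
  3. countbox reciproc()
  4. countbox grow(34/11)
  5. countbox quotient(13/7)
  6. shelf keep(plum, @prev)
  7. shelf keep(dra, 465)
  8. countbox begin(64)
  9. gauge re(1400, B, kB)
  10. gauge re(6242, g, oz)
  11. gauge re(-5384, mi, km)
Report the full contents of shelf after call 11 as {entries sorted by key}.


Calling countbox minus(x=39), — result: -39.
Invoking countbox begin(x=56), yielding 56.
Invoking countbox reciproc, and get 1/56.
Calling countbox grow(x=34/11), and get 1915/616.
Then countbox quotient(x=13/7), which returns 1915/1144.
Using shelf keep(k=plum, v=@prev), yielding nil.
Now I run shelf keep(k=dra, v=465), and observe nil.
Next I call countbox begin(x=64), and see 64.
Then gauge re(v=1400, u_from=B, u_to=kB), — result: 7/5.
I call gauge re(v=6242, u_from=g, u_to=oz), which returns 9987200000/45359237.
I call gauge re(v=-5384, u_from=mi, u_to=km), → -135386064/15625.

Answer: {dra=465, fesluda=hi, geflost_ep=huro, grisuku=903, plum=1915/1144}


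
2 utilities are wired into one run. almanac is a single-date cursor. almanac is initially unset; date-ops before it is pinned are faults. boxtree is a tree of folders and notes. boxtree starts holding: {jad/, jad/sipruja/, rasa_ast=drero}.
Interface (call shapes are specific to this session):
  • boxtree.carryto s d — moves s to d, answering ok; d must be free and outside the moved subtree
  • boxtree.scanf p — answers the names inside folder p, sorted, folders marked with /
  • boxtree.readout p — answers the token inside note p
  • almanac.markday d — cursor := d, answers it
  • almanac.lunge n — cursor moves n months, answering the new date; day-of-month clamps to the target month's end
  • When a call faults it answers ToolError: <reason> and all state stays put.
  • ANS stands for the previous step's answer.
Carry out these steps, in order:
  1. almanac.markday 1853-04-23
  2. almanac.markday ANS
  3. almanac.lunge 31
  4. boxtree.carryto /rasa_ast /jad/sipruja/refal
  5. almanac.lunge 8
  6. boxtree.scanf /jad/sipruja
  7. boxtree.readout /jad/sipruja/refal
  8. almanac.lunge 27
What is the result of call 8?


Answer: 1858-10-23

Derivation:
% 1. markday(d→1853-04-23) == 1853-04-23
% 2. markday(d→ANS) == 1853-04-23
% 3. lunge(n→31) == 1855-11-23
% 4. carryto(s→/rasa_ast, d→/jad/sipruja/refal) == ok
% 5. lunge(n→8) == 1856-07-23
% 6. scanf(p→/jad/sipruja) == [refal]
% 7. readout(p→/jad/sipruja/refal) == drero
% 8. lunge(n→27) == 1858-10-23
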